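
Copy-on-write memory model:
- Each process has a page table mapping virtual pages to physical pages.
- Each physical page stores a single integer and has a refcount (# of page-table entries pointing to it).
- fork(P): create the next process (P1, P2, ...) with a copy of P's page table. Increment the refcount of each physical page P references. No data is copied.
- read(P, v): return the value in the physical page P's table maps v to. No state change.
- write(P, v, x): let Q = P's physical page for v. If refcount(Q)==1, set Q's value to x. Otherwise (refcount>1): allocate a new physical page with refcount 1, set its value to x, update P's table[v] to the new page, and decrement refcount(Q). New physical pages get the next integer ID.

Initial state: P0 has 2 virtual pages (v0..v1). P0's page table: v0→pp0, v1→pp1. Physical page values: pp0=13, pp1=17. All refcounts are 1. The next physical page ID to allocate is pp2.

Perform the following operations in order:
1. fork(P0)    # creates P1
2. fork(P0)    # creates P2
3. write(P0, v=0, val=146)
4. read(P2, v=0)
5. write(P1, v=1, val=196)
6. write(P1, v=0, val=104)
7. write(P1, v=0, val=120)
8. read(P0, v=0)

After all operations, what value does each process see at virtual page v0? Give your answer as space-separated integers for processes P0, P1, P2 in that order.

Answer: 146 120 13

Derivation:
Op 1: fork(P0) -> P1. 2 ppages; refcounts: pp0:2 pp1:2
Op 2: fork(P0) -> P2. 2 ppages; refcounts: pp0:3 pp1:3
Op 3: write(P0, v0, 146). refcount(pp0)=3>1 -> COPY to pp2. 3 ppages; refcounts: pp0:2 pp1:3 pp2:1
Op 4: read(P2, v0) -> 13. No state change.
Op 5: write(P1, v1, 196). refcount(pp1)=3>1 -> COPY to pp3. 4 ppages; refcounts: pp0:2 pp1:2 pp2:1 pp3:1
Op 6: write(P1, v0, 104). refcount(pp0)=2>1 -> COPY to pp4. 5 ppages; refcounts: pp0:1 pp1:2 pp2:1 pp3:1 pp4:1
Op 7: write(P1, v0, 120). refcount(pp4)=1 -> write in place. 5 ppages; refcounts: pp0:1 pp1:2 pp2:1 pp3:1 pp4:1
Op 8: read(P0, v0) -> 146. No state change.
P0: v0 -> pp2 = 146
P1: v0 -> pp4 = 120
P2: v0 -> pp0 = 13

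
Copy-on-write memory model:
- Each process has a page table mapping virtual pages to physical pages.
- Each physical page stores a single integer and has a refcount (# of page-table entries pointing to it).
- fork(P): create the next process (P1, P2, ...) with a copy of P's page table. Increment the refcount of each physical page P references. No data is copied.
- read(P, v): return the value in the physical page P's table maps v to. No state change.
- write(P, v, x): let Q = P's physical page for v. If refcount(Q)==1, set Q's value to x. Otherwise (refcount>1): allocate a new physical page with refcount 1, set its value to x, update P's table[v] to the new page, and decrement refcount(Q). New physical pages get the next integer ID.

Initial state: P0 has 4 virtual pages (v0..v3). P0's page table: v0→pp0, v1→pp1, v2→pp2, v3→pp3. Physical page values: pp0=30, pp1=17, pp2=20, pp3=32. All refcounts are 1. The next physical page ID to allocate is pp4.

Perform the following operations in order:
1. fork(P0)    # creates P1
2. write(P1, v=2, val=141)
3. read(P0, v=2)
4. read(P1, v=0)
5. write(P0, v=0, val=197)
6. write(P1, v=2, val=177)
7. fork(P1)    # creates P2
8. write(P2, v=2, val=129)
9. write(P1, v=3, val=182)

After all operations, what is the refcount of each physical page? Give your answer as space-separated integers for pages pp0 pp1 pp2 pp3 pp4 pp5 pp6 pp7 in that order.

Op 1: fork(P0) -> P1. 4 ppages; refcounts: pp0:2 pp1:2 pp2:2 pp3:2
Op 2: write(P1, v2, 141). refcount(pp2)=2>1 -> COPY to pp4. 5 ppages; refcounts: pp0:2 pp1:2 pp2:1 pp3:2 pp4:1
Op 3: read(P0, v2) -> 20. No state change.
Op 4: read(P1, v0) -> 30. No state change.
Op 5: write(P0, v0, 197). refcount(pp0)=2>1 -> COPY to pp5. 6 ppages; refcounts: pp0:1 pp1:2 pp2:1 pp3:2 pp4:1 pp5:1
Op 6: write(P1, v2, 177). refcount(pp4)=1 -> write in place. 6 ppages; refcounts: pp0:1 pp1:2 pp2:1 pp3:2 pp4:1 pp5:1
Op 7: fork(P1) -> P2. 6 ppages; refcounts: pp0:2 pp1:3 pp2:1 pp3:3 pp4:2 pp5:1
Op 8: write(P2, v2, 129). refcount(pp4)=2>1 -> COPY to pp6. 7 ppages; refcounts: pp0:2 pp1:3 pp2:1 pp3:3 pp4:1 pp5:1 pp6:1
Op 9: write(P1, v3, 182). refcount(pp3)=3>1 -> COPY to pp7. 8 ppages; refcounts: pp0:2 pp1:3 pp2:1 pp3:2 pp4:1 pp5:1 pp6:1 pp7:1

Answer: 2 3 1 2 1 1 1 1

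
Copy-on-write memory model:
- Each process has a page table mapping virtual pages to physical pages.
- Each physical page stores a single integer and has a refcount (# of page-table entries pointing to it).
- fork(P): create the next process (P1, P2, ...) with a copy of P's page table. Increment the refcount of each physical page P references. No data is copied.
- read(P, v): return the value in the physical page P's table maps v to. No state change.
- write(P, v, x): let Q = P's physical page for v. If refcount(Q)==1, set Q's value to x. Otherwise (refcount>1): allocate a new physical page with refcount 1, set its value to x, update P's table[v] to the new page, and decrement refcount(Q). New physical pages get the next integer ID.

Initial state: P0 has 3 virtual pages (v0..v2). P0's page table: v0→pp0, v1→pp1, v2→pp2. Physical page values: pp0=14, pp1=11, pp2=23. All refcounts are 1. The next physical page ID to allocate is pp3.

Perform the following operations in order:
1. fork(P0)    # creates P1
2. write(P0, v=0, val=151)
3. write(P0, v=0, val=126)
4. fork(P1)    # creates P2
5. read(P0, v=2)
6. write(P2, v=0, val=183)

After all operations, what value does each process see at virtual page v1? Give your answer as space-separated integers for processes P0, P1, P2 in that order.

Answer: 11 11 11

Derivation:
Op 1: fork(P0) -> P1. 3 ppages; refcounts: pp0:2 pp1:2 pp2:2
Op 2: write(P0, v0, 151). refcount(pp0)=2>1 -> COPY to pp3. 4 ppages; refcounts: pp0:1 pp1:2 pp2:2 pp3:1
Op 3: write(P0, v0, 126). refcount(pp3)=1 -> write in place. 4 ppages; refcounts: pp0:1 pp1:2 pp2:2 pp3:1
Op 4: fork(P1) -> P2. 4 ppages; refcounts: pp0:2 pp1:3 pp2:3 pp3:1
Op 5: read(P0, v2) -> 23. No state change.
Op 6: write(P2, v0, 183). refcount(pp0)=2>1 -> COPY to pp4. 5 ppages; refcounts: pp0:1 pp1:3 pp2:3 pp3:1 pp4:1
P0: v1 -> pp1 = 11
P1: v1 -> pp1 = 11
P2: v1 -> pp1 = 11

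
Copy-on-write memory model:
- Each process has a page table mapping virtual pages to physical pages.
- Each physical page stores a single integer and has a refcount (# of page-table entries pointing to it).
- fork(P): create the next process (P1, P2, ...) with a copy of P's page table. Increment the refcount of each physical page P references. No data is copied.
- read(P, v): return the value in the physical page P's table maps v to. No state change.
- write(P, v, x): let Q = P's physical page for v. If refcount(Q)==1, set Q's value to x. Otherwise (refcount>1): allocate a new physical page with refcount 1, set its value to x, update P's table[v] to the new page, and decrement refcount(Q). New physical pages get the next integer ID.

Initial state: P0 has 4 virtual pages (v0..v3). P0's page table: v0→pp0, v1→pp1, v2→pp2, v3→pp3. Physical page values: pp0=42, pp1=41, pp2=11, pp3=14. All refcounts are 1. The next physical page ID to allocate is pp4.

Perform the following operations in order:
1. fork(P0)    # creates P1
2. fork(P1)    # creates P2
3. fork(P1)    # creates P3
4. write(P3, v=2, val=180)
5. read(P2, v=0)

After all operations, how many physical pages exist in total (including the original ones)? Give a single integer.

Answer: 5

Derivation:
Op 1: fork(P0) -> P1. 4 ppages; refcounts: pp0:2 pp1:2 pp2:2 pp3:2
Op 2: fork(P1) -> P2. 4 ppages; refcounts: pp0:3 pp1:3 pp2:3 pp3:3
Op 3: fork(P1) -> P3. 4 ppages; refcounts: pp0:4 pp1:4 pp2:4 pp3:4
Op 4: write(P3, v2, 180). refcount(pp2)=4>1 -> COPY to pp4. 5 ppages; refcounts: pp0:4 pp1:4 pp2:3 pp3:4 pp4:1
Op 5: read(P2, v0) -> 42. No state change.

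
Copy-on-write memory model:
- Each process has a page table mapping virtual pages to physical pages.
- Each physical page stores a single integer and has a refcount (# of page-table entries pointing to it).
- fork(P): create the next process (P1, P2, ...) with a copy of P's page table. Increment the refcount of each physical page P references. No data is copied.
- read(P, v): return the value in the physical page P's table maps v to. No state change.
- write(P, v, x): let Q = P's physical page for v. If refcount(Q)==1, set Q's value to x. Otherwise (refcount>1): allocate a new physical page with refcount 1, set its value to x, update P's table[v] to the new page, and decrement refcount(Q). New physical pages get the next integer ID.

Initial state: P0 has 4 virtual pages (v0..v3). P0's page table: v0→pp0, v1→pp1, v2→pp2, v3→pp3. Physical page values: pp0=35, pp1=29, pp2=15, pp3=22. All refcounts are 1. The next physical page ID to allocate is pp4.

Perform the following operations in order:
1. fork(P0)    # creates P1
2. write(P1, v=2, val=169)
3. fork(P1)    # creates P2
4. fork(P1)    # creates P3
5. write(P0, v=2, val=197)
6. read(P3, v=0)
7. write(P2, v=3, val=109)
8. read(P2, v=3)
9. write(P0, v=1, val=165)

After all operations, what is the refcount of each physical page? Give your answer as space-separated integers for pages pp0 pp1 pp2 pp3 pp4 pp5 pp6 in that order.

Op 1: fork(P0) -> P1. 4 ppages; refcounts: pp0:2 pp1:2 pp2:2 pp3:2
Op 2: write(P1, v2, 169). refcount(pp2)=2>1 -> COPY to pp4. 5 ppages; refcounts: pp0:2 pp1:2 pp2:1 pp3:2 pp4:1
Op 3: fork(P1) -> P2. 5 ppages; refcounts: pp0:3 pp1:3 pp2:1 pp3:3 pp4:2
Op 4: fork(P1) -> P3. 5 ppages; refcounts: pp0:4 pp1:4 pp2:1 pp3:4 pp4:3
Op 5: write(P0, v2, 197). refcount(pp2)=1 -> write in place. 5 ppages; refcounts: pp0:4 pp1:4 pp2:1 pp3:4 pp4:3
Op 6: read(P3, v0) -> 35. No state change.
Op 7: write(P2, v3, 109). refcount(pp3)=4>1 -> COPY to pp5. 6 ppages; refcounts: pp0:4 pp1:4 pp2:1 pp3:3 pp4:3 pp5:1
Op 8: read(P2, v3) -> 109. No state change.
Op 9: write(P0, v1, 165). refcount(pp1)=4>1 -> COPY to pp6. 7 ppages; refcounts: pp0:4 pp1:3 pp2:1 pp3:3 pp4:3 pp5:1 pp6:1

Answer: 4 3 1 3 3 1 1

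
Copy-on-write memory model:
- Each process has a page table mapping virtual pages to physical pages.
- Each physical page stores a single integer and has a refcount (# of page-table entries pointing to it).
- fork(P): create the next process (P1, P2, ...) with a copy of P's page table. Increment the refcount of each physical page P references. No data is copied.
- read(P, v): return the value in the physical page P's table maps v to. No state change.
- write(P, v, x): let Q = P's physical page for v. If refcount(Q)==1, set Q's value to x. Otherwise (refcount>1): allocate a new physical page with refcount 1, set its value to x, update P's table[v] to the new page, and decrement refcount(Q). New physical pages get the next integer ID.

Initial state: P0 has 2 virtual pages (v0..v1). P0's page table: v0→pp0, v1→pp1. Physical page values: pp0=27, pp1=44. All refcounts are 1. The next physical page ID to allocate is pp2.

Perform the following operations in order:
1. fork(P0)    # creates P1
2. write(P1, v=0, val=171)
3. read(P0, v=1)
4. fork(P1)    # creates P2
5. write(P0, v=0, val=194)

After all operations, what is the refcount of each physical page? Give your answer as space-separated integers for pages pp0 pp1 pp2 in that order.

Op 1: fork(P0) -> P1. 2 ppages; refcounts: pp0:2 pp1:2
Op 2: write(P1, v0, 171). refcount(pp0)=2>1 -> COPY to pp2. 3 ppages; refcounts: pp0:1 pp1:2 pp2:1
Op 3: read(P0, v1) -> 44. No state change.
Op 4: fork(P1) -> P2. 3 ppages; refcounts: pp0:1 pp1:3 pp2:2
Op 5: write(P0, v0, 194). refcount(pp0)=1 -> write in place. 3 ppages; refcounts: pp0:1 pp1:3 pp2:2

Answer: 1 3 2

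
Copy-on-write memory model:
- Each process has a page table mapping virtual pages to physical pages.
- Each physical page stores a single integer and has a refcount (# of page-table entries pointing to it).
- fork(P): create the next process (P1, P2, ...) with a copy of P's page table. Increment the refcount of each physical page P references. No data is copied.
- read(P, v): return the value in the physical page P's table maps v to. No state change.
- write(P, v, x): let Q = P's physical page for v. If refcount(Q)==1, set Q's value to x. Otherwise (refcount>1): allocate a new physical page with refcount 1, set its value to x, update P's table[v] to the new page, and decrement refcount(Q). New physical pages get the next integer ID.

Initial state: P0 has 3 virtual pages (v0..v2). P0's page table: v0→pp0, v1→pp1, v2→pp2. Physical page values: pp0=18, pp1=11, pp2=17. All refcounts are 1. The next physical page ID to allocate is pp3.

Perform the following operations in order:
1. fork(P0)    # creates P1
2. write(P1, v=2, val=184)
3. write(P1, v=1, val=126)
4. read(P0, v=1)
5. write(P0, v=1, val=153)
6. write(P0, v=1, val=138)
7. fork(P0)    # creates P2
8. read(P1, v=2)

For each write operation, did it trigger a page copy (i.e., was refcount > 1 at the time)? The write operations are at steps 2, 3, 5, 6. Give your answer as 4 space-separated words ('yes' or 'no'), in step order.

Op 1: fork(P0) -> P1. 3 ppages; refcounts: pp0:2 pp1:2 pp2:2
Op 2: write(P1, v2, 184). refcount(pp2)=2>1 -> COPY to pp3. 4 ppages; refcounts: pp0:2 pp1:2 pp2:1 pp3:1
Op 3: write(P1, v1, 126). refcount(pp1)=2>1 -> COPY to pp4. 5 ppages; refcounts: pp0:2 pp1:1 pp2:1 pp3:1 pp4:1
Op 4: read(P0, v1) -> 11. No state change.
Op 5: write(P0, v1, 153). refcount(pp1)=1 -> write in place. 5 ppages; refcounts: pp0:2 pp1:1 pp2:1 pp3:1 pp4:1
Op 6: write(P0, v1, 138). refcount(pp1)=1 -> write in place. 5 ppages; refcounts: pp0:2 pp1:1 pp2:1 pp3:1 pp4:1
Op 7: fork(P0) -> P2. 5 ppages; refcounts: pp0:3 pp1:2 pp2:2 pp3:1 pp4:1
Op 8: read(P1, v2) -> 184. No state change.

yes yes no no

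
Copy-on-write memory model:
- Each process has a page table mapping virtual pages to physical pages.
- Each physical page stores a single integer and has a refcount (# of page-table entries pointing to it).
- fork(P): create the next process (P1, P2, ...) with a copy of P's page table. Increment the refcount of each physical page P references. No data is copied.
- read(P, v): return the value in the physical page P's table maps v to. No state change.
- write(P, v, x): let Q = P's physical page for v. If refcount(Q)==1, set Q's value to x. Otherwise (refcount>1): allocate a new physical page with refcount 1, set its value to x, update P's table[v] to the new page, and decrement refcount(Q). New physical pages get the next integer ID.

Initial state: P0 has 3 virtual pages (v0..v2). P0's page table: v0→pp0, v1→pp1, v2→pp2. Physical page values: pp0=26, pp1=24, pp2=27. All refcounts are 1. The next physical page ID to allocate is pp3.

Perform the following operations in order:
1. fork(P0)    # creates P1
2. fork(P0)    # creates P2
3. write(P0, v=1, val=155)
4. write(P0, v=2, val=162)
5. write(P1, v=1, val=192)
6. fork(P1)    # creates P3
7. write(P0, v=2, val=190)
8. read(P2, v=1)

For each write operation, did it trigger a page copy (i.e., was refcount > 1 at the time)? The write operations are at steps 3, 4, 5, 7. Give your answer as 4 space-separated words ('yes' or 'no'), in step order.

Op 1: fork(P0) -> P1. 3 ppages; refcounts: pp0:2 pp1:2 pp2:2
Op 2: fork(P0) -> P2. 3 ppages; refcounts: pp0:3 pp1:3 pp2:3
Op 3: write(P0, v1, 155). refcount(pp1)=3>1 -> COPY to pp3. 4 ppages; refcounts: pp0:3 pp1:2 pp2:3 pp3:1
Op 4: write(P0, v2, 162). refcount(pp2)=3>1 -> COPY to pp4. 5 ppages; refcounts: pp0:3 pp1:2 pp2:2 pp3:1 pp4:1
Op 5: write(P1, v1, 192). refcount(pp1)=2>1 -> COPY to pp5. 6 ppages; refcounts: pp0:3 pp1:1 pp2:2 pp3:1 pp4:1 pp5:1
Op 6: fork(P1) -> P3. 6 ppages; refcounts: pp0:4 pp1:1 pp2:3 pp3:1 pp4:1 pp5:2
Op 7: write(P0, v2, 190). refcount(pp4)=1 -> write in place. 6 ppages; refcounts: pp0:4 pp1:1 pp2:3 pp3:1 pp4:1 pp5:2
Op 8: read(P2, v1) -> 24. No state change.

yes yes yes no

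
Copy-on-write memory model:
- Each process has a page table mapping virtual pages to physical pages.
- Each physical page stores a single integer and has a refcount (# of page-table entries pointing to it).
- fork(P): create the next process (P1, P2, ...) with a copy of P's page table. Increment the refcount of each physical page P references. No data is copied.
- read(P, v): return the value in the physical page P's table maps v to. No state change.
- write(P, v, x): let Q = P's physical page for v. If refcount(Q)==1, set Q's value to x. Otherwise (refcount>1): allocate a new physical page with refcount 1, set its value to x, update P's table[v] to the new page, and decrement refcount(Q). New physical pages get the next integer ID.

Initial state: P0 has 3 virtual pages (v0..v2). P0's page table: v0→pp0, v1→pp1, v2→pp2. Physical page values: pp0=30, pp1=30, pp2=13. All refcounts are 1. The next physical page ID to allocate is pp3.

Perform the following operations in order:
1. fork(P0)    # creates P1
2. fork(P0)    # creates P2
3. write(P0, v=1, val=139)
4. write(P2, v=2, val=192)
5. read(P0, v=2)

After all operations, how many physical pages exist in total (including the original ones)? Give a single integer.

Op 1: fork(P0) -> P1. 3 ppages; refcounts: pp0:2 pp1:2 pp2:2
Op 2: fork(P0) -> P2. 3 ppages; refcounts: pp0:3 pp1:3 pp2:3
Op 3: write(P0, v1, 139). refcount(pp1)=3>1 -> COPY to pp3. 4 ppages; refcounts: pp0:3 pp1:2 pp2:3 pp3:1
Op 4: write(P2, v2, 192). refcount(pp2)=3>1 -> COPY to pp4. 5 ppages; refcounts: pp0:3 pp1:2 pp2:2 pp3:1 pp4:1
Op 5: read(P0, v2) -> 13. No state change.

Answer: 5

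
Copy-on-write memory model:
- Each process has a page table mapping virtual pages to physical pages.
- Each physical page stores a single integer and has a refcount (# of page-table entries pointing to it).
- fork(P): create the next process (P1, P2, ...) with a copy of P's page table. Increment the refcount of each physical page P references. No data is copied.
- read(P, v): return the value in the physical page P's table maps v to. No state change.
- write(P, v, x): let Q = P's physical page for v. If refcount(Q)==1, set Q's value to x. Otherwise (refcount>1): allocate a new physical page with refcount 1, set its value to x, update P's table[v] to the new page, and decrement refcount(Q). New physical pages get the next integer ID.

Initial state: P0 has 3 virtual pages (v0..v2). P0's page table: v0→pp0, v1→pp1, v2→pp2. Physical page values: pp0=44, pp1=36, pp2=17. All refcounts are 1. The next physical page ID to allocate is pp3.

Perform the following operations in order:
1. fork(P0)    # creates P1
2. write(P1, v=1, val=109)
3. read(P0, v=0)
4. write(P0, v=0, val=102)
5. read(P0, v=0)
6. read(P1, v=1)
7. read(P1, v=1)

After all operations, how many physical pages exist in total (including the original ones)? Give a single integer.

Answer: 5

Derivation:
Op 1: fork(P0) -> P1. 3 ppages; refcounts: pp0:2 pp1:2 pp2:2
Op 2: write(P1, v1, 109). refcount(pp1)=2>1 -> COPY to pp3. 4 ppages; refcounts: pp0:2 pp1:1 pp2:2 pp3:1
Op 3: read(P0, v0) -> 44. No state change.
Op 4: write(P0, v0, 102). refcount(pp0)=2>1 -> COPY to pp4. 5 ppages; refcounts: pp0:1 pp1:1 pp2:2 pp3:1 pp4:1
Op 5: read(P0, v0) -> 102. No state change.
Op 6: read(P1, v1) -> 109. No state change.
Op 7: read(P1, v1) -> 109. No state change.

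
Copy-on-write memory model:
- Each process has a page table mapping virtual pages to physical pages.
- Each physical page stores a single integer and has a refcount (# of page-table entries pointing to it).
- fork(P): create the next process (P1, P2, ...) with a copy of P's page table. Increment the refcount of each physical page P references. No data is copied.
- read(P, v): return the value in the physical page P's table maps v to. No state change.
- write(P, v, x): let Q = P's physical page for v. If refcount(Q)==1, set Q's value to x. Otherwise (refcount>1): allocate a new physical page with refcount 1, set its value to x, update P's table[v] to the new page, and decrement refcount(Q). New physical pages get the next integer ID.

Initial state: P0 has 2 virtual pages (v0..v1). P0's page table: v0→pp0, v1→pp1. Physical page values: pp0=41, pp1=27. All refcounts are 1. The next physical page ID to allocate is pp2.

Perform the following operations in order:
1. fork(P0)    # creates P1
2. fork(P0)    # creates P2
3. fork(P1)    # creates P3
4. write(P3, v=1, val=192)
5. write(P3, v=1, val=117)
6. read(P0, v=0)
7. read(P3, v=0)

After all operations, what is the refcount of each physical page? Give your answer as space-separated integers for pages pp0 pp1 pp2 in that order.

Op 1: fork(P0) -> P1. 2 ppages; refcounts: pp0:2 pp1:2
Op 2: fork(P0) -> P2. 2 ppages; refcounts: pp0:3 pp1:3
Op 3: fork(P1) -> P3. 2 ppages; refcounts: pp0:4 pp1:4
Op 4: write(P3, v1, 192). refcount(pp1)=4>1 -> COPY to pp2. 3 ppages; refcounts: pp0:4 pp1:3 pp2:1
Op 5: write(P3, v1, 117). refcount(pp2)=1 -> write in place. 3 ppages; refcounts: pp0:4 pp1:3 pp2:1
Op 6: read(P0, v0) -> 41. No state change.
Op 7: read(P3, v0) -> 41. No state change.

Answer: 4 3 1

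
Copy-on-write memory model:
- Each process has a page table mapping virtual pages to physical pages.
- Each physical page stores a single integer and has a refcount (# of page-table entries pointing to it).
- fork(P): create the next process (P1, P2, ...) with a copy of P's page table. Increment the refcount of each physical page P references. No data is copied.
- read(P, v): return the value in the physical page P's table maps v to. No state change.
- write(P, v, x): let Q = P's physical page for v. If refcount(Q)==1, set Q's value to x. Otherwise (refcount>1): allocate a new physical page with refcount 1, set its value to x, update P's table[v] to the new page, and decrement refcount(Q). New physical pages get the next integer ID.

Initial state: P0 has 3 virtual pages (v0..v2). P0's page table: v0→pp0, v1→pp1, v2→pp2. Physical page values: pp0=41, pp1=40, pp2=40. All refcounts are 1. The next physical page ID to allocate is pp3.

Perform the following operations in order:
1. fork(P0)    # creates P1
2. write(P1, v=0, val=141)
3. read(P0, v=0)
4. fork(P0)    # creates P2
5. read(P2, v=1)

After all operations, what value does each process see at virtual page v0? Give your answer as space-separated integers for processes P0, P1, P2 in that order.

Op 1: fork(P0) -> P1. 3 ppages; refcounts: pp0:2 pp1:2 pp2:2
Op 2: write(P1, v0, 141). refcount(pp0)=2>1 -> COPY to pp3. 4 ppages; refcounts: pp0:1 pp1:2 pp2:2 pp3:1
Op 3: read(P0, v0) -> 41. No state change.
Op 4: fork(P0) -> P2. 4 ppages; refcounts: pp0:2 pp1:3 pp2:3 pp3:1
Op 5: read(P2, v1) -> 40. No state change.
P0: v0 -> pp0 = 41
P1: v0 -> pp3 = 141
P2: v0 -> pp0 = 41

Answer: 41 141 41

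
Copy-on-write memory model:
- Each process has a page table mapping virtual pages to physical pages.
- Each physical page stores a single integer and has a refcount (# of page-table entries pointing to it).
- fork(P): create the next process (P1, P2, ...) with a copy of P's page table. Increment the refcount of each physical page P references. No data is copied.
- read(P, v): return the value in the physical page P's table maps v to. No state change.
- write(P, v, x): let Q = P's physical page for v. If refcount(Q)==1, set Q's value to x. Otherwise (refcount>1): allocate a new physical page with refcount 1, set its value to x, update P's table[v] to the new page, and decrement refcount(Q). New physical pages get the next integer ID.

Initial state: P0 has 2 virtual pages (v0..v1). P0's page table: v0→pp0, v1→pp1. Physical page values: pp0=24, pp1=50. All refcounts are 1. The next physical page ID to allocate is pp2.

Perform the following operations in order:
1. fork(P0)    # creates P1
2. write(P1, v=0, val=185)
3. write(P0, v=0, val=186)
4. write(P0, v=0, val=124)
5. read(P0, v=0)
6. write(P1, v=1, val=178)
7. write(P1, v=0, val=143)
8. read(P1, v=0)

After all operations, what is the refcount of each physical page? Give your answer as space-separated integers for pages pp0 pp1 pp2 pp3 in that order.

Answer: 1 1 1 1

Derivation:
Op 1: fork(P0) -> P1. 2 ppages; refcounts: pp0:2 pp1:2
Op 2: write(P1, v0, 185). refcount(pp0)=2>1 -> COPY to pp2. 3 ppages; refcounts: pp0:1 pp1:2 pp2:1
Op 3: write(P0, v0, 186). refcount(pp0)=1 -> write in place. 3 ppages; refcounts: pp0:1 pp1:2 pp2:1
Op 4: write(P0, v0, 124). refcount(pp0)=1 -> write in place. 3 ppages; refcounts: pp0:1 pp1:2 pp2:1
Op 5: read(P0, v0) -> 124. No state change.
Op 6: write(P1, v1, 178). refcount(pp1)=2>1 -> COPY to pp3. 4 ppages; refcounts: pp0:1 pp1:1 pp2:1 pp3:1
Op 7: write(P1, v0, 143). refcount(pp2)=1 -> write in place. 4 ppages; refcounts: pp0:1 pp1:1 pp2:1 pp3:1
Op 8: read(P1, v0) -> 143. No state change.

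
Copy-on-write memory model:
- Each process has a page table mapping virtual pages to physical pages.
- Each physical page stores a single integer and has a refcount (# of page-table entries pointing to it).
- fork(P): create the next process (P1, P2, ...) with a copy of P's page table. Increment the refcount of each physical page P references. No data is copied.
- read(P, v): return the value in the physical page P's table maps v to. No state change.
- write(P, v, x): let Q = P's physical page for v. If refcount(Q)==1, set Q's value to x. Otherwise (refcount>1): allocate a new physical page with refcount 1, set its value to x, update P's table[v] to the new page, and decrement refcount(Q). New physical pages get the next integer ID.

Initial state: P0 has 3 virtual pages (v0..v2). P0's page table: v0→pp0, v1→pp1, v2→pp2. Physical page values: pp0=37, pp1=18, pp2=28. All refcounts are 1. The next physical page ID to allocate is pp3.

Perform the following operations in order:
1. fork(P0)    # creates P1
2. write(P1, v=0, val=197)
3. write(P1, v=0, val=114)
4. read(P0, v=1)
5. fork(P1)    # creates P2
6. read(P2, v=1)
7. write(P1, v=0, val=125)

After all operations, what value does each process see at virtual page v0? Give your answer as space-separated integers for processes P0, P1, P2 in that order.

Answer: 37 125 114

Derivation:
Op 1: fork(P0) -> P1. 3 ppages; refcounts: pp0:2 pp1:2 pp2:2
Op 2: write(P1, v0, 197). refcount(pp0)=2>1 -> COPY to pp3. 4 ppages; refcounts: pp0:1 pp1:2 pp2:2 pp3:1
Op 3: write(P1, v0, 114). refcount(pp3)=1 -> write in place. 4 ppages; refcounts: pp0:1 pp1:2 pp2:2 pp3:1
Op 4: read(P0, v1) -> 18. No state change.
Op 5: fork(P1) -> P2. 4 ppages; refcounts: pp0:1 pp1:3 pp2:3 pp3:2
Op 6: read(P2, v1) -> 18. No state change.
Op 7: write(P1, v0, 125). refcount(pp3)=2>1 -> COPY to pp4. 5 ppages; refcounts: pp0:1 pp1:3 pp2:3 pp3:1 pp4:1
P0: v0 -> pp0 = 37
P1: v0 -> pp4 = 125
P2: v0 -> pp3 = 114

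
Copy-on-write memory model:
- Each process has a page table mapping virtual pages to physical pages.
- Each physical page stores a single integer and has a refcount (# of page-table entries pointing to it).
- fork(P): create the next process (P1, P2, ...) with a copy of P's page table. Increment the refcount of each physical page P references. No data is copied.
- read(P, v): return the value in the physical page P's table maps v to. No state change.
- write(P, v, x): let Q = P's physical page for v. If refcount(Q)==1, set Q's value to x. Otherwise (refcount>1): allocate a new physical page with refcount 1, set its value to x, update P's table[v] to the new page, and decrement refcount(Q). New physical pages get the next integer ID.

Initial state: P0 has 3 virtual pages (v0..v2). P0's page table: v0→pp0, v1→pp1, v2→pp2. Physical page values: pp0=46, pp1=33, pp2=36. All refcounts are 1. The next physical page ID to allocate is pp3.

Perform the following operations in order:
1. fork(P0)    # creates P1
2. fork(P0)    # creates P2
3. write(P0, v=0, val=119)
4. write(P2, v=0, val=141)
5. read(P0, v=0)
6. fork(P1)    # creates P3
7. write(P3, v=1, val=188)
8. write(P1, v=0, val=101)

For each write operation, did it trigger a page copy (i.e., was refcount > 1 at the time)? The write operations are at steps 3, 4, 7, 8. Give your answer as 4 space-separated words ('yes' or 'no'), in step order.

Op 1: fork(P0) -> P1. 3 ppages; refcounts: pp0:2 pp1:2 pp2:2
Op 2: fork(P0) -> P2. 3 ppages; refcounts: pp0:3 pp1:3 pp2:3
Op 3: write(P0, v0, 119). refcount(pp0)=3>1 -> COPY to pp3. 4 ppages; refcounts: pp0:2 pp1:3 pp2:3 pp3:1
Op 4: write(P2, v0, 141). refcount(pp0)=2>1 -> COPY to pp4. 5 ppages; refcounts: pp0:1 pp1:3 pp2:3 pp3:1 pp4:1
Op 5: read(P0, v0) -> 119. No state change.
Op 6: fork(P1) -> P3. 5 ppages; refcounts: pp0:2 pp1:4 pp2:4 pp3:1 pp4:1
Op 7: write(P3, v1, 188). refcount(pp1)=4>1 -> COPY to pp5. 6 ppages; refcounts: pp0:2 pp1:3 pp2:4 pp3:1 pp4:1 pp5:1
Op 8: write(P1, v0, 101). refcount(pp0)=2>1 -> COPY to pp6. 7 ppages; refcounts: pp0:1 pp1:3 pp2:4 pp3:1 pp4:1 pp5:1 pp6:1

yes yes yes yes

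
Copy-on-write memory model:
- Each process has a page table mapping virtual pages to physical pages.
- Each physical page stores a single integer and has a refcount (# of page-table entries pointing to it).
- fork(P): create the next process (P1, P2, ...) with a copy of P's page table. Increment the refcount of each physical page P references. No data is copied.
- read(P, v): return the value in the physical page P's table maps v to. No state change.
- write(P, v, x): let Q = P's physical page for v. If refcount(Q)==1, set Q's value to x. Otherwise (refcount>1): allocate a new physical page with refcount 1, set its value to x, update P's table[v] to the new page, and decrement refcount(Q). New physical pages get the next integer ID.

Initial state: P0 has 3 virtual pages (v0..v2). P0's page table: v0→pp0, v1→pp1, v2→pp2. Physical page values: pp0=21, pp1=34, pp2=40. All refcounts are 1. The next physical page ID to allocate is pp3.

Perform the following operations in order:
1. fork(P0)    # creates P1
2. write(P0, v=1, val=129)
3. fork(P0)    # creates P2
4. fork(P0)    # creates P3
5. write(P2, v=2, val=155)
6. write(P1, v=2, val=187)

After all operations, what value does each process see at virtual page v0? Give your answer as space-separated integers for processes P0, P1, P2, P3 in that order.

Answer: 21 21 21 21

Derivation:
Op 1: fork(P0) -> P1. 3 ppages; refcounts: pp0:2 pp1:2 pp2:2
Op 2: write(P0, v1, 129). refcount(pp1)=2>1 -> COPY to pp3. 4 ppages; refcounts: pp0:2 pp1:1 pp2:2 pp3:1
Op 3: fork(P0) -> P2. 4 ppages; refcounts: pp0:3 pp1:1 pp2:3 pp3:2
Op 4: fork(P0) -> P3. 4 ppages; refcounts: pp0:4 pp1:1 pp2:4 pp3:3
Op 5: write(P2, v2, 155). refcount(pp2)=4>1 -> COPY to pp4. 5 ppages; refcounts: pp0:4 pp1:1 pp2:3 pp3:3 pp4:1
Op 6: write(P1, v2, 187). refcount(pp2)=3>1 -> COPY to pp5. 6 ppages; refcounts: pp0:4 pp1:1 pp2:2 pp3:3 pp4:1 pp5:1
P0: v0 -> pp0 = 21
P1: v0 -> pp0 = 21
P2: v0 -> pp0 = 21
P3: v0 -> pp0 = 21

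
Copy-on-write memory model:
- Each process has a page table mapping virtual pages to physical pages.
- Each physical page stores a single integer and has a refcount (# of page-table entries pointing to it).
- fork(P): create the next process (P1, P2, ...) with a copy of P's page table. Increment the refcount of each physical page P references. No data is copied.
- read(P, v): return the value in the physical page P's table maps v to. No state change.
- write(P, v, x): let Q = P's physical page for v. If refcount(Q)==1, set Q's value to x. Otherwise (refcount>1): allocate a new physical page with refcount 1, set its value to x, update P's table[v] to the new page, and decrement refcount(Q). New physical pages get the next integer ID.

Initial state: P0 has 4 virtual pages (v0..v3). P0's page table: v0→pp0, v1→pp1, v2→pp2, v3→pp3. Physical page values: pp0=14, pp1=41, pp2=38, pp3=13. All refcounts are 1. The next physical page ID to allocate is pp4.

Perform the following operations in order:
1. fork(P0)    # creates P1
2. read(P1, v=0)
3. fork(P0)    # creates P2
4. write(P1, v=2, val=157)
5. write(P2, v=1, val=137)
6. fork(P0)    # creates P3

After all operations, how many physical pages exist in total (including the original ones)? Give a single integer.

Op 1: fork(P0) -> P1. 4 ppages; refcounts: pp0:2 pp1:2 pp2:2 pp3:2
Op 2: read(P1, v0) -> 14. No state change.
Op 3: fork(P0) -> P2. 4 ppages; refcounts: pp0:3 pp1:3 pp2:3 pp3:3
Op 4: write(P1, v2, 157). refcount(pp2)=3>1 -> COPY to pp4. 5 ppages; refcounts: pp0:3 pp1:3 pp2:2 pp3:3 pp4:1
Op 5: write(P2, v1, 137). refcount(pp1)=3>1 -> COPY to pp5. 6 ppages; refcounts: pp0:3 pp1:2 pp2:2 pp3:3 pp4:1 pp5:1
Op 6: fork(P0) -> P3. 6 ppages; refcounts: pp0:4 pp1:3 pp2:3 pp3:4 pp4:1 pp5:1

Answer: 6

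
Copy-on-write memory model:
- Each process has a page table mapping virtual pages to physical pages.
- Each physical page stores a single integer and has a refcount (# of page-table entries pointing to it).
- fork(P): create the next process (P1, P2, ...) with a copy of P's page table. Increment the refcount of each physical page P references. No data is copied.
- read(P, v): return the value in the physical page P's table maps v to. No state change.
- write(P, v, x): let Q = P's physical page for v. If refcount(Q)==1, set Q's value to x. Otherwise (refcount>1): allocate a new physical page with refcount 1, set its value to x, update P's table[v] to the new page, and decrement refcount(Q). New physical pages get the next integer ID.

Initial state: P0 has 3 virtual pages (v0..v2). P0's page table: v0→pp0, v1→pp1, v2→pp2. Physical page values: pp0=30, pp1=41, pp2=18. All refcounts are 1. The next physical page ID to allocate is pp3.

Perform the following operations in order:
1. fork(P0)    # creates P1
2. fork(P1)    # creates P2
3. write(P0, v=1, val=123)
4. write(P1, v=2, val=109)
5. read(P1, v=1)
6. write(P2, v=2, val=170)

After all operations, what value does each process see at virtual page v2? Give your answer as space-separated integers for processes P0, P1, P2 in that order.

Op 1: fork(P0) -> P1. 3 ppages; refcounts: pp0:2 pp1:2 pp2:2
Op 2: fork(P1) -> P2. 3 ppages; refcounts: pp0:3 pp1:3 pp2:3
Op 3: write(P0, v1, 123). refcount(pp1)=3>1 -> COPY to pp3. 4 ppages; refcounts: pp0:3 pp1:2 pp2:3 pp3:1
Op 4: write(P1, v2, 109). refcount(pp2)=3>1 -> COPY to pp4. 5 ppages; refcounts: pp0:3 pp1:2 pp2:2 pp3:1 pp4:1
Op 5: read(P1, v1) -> 41. No state change.
Op 6: write(P2, v2, 170). refcount(pp2)=2>1 -> COPY to pp5. 6 ppages; refcounts: pp0:3 pp1:2 pp2:1 pp3:1 pp4:1 pp5:1
P0: v2 -> pp2 = 18
P1: v2 -> pp4 = 109
P2: v2 -> pp5 = 170

Answer: 18 109 170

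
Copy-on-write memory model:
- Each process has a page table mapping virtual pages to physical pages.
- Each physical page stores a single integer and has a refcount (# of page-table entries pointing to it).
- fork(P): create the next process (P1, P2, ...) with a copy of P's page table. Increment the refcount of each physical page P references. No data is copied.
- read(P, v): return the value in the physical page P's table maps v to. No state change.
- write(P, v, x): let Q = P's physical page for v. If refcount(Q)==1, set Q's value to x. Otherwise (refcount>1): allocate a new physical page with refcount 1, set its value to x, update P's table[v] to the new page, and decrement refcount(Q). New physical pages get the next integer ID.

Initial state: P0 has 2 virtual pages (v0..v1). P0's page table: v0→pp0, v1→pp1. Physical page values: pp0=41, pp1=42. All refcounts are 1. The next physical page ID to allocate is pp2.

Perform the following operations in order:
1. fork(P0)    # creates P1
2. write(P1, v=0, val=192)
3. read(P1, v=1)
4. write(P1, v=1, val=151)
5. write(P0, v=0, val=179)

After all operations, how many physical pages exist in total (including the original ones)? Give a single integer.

Answer: 4

Derivation:
Op 1: fork(P0) -> P1. 2 ppages; refcounts: pp0:2 pp1:2
Op 2: write(P1, v0, 192). refcount(pp0)=2>1 -> COPY to pp2. 3 ppages; refcounts: pp0:1 pp1:2 pp2:1
Op 3: read(P1, v1) -> 42. No state change.
Op 4: write(P1, v1, 151). refcount(pp1)=2>1 -> COPY to pp3. 4 ppages; refcounts: pp0:1 pp1:1 pp2:1 pp3:1
Op 5: write(P0, v0, 179). refcount(pp0)=1 -> write in place. 4 ppages; refcounts: pp0:1 pp1:1 pp2:1 pp3:1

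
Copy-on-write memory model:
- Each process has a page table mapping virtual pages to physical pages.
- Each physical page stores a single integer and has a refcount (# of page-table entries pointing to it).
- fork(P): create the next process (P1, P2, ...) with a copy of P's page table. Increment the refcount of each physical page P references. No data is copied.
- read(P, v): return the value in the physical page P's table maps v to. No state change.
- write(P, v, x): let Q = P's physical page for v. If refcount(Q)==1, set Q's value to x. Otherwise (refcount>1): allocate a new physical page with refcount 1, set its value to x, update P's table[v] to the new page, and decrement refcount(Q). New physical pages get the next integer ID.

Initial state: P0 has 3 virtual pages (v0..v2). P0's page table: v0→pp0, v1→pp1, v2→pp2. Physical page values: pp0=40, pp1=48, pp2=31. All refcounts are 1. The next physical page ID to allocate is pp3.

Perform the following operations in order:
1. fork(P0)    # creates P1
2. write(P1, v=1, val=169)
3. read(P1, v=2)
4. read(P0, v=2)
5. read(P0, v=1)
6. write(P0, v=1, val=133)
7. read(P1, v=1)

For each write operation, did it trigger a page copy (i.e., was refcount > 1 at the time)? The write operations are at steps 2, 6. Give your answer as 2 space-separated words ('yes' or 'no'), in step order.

Op 1: fork(P0) -> P1. 3 ppages; refcounts: pp0:2 pp1:2 pp2:2
Op 2: write(P1, v1, 169). refcount(pp1)=2>1 -> COPY to pp3. 4 ppages; refcounts: pp0:2 pp1:1 pp2:2 pp3:1
Op 3: read(P1, v2) -> 31. No state change.
Op 4: read(P0, v2) -> 31. No state change.
Op 5: read(P0, v1) -> 48. No state change.
Op 6: write(P0, v1, 133). refcount(pp1)=1 -> write in place. 4 ppages; refcounts: pp0:2 pp1:1 pp2:2 pp3:1
Op 7: read(P1, v1) -> 169. No state change.

yes no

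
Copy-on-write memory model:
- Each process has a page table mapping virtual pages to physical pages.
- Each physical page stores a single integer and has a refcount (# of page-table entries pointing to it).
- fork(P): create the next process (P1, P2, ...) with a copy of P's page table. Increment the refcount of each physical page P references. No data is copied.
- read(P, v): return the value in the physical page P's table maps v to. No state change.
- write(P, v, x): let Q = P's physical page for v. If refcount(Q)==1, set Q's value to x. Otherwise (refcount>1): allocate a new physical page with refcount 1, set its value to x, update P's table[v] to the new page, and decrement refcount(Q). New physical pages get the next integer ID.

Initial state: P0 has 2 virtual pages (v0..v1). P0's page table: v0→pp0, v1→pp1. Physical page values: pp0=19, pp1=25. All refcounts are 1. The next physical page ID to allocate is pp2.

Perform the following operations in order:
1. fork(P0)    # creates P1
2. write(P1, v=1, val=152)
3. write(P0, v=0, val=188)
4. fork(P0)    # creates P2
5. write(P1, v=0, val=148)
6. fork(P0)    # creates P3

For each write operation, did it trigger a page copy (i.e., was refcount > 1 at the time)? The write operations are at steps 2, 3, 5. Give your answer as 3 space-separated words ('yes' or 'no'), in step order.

Op 1: fork(P0) -> P1. 2 ppages; refcounts: pp0:2 pp1:2
Op 2: write(P1, v1, 152). refcount(pp1)=2>1 -> COPY to pp2. 3 ppages; refcounts: pp0:2 pp1:1 pp2:1
Op 3: write(P0, v0, 188). refcount(pp0)=2>1 -> COPY to pp3. 4 ppages; refcounts: pp0:1 pp1:1 pp2:1 pp3:1
Op 4: fork(P0) -> P2. 4 ppages; refcounts: pp0:1 pp1:2 pp2:1 pp3:2
Op 5: write(P1, v0, 148). refcount(pp0)=1 -> write in place. 4 ppages; refcounts: pp0:1 pp1:2 pp2:1 pp3:2
Op 6: fork(P0) -> P3. 4 ppages; refcounts: pp0:1 pp1:3 pp2:1 pp3:3

yes yes no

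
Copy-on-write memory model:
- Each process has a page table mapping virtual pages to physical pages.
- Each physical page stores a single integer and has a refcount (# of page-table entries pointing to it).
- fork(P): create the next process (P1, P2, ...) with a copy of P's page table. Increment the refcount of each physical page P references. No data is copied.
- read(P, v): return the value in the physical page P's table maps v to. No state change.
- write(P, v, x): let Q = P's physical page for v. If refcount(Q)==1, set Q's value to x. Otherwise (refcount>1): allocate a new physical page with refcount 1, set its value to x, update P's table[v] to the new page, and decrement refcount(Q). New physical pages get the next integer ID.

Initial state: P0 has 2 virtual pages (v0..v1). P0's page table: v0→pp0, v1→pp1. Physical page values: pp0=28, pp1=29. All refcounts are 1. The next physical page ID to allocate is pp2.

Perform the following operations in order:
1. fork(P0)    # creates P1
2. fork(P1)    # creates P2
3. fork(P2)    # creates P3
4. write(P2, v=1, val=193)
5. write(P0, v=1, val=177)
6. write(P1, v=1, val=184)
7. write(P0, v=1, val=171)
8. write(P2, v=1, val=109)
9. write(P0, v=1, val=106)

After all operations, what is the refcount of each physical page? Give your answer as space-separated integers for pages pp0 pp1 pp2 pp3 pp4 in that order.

Op 1: fork(P0) -> P1. 2 ppages; refcounts: pp0:2 pp1:2
Op 2: fork(P1) -> P2. 2 ppages; refcounts: pp0:3 pp1:3
Op 3: fork(P2) -> P3. 2 ppages; refcounts: pp0:4 pp1:4
Op 4: write(P2, v1, 193). refcount(pp1)=4>1 -> COPY to pp2. 3 ppages; refcounts: pp0:4 pp1:3 pp2:1
Op 5: write(P0, v1, 177). refcount(pp1)=3>1 -> COPY to pp3. 4 ppages; refcounts: pp0:4 pp1:2 pp2:1 pp3:1
Op 6: write(P1, v1, 184). refcount(pp1)=2>1 -> COPY to pp4. 5 ppages; refcounts: pp0:4 pp1:1 pp2:1 pp3:1 pp4:1
Op 7: write(P0, v1, 171). refcount(pp3)=1 -> write in place. 5 ppages; refcounts: pp0:4 pp1:1 pp2:1 pp3:1 pp4:1
Op 8: write(P2, v1, 109). refcount(pp2)=1 -> write in place. 5 ppages; refcounts: pp0:4 pp1:1 pp2:1 pp3:1 pp4:1
Op 9: write(P0, v1, 106). refcount(pp3)=1 -> write in place. 5 ppages; refcounts: pp0:4 pp1:1 pp2:1 pp3:1 pp4:1

Answer: 4 1 1 1 1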